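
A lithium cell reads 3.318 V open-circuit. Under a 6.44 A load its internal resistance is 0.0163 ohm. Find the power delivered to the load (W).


Step 1: V_terminal = OCV - I*R = 3.318 - 6.44 * 0.0163 = 3.213 V
Step 2: P_out = V_terminal * I = 3.213 * 6.44 = 20.69 W

20.69 W


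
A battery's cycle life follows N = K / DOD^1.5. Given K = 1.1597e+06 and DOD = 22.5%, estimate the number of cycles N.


Step 1: DOD^1.5 = 22.5^1.5 = 106.73
Step 2: N = 1.1597e+06 / 106.73 = 10870 cycles

10870 cycles


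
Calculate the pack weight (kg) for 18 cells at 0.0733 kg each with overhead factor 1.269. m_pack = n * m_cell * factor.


Cell mass sum = 18 * 0.0733 = 1.3194 kg
With overhead 1.269: m_pack = 1.3194 * 1.269 = 1.674 kg

1.674 kg


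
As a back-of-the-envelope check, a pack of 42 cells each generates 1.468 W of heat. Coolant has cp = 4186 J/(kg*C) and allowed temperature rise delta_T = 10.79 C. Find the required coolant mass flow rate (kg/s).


Step 1: Total heat Q = 42 * 1.468 W = 61.656 W
Step 2: denom = cp * dT = 4186 * 10.79 = 45167
Step 3: m_dot = 61.656 / 45167 = 0.001365 kg/s

0.001365 kg/s


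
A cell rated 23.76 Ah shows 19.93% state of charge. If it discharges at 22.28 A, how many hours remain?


Step 1: remaining = SOC/100 * C_total = 19.93/100 * 23.76 = 4.7354 Ah
Step 2: t = remaining / I = 4.7354 / 22.28 = 0.2125 hr

0.2125 hr


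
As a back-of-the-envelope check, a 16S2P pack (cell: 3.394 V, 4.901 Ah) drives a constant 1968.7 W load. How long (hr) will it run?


Step 1: E_pack = Ns * V_cell * Np * C_cell = 16 * 3.394 * 2 * 4.901 = 532.29 Wh
Step 2: t = E_pack / P = 532.29 / 1968.7 = 0.2704 hr

0.2704 hr


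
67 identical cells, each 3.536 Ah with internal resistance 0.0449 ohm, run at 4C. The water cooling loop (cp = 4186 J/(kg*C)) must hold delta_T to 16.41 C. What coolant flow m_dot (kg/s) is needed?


Step 1: I = 4 * 3.536 = 14.144 A
Step 2: Q_cell = I^2 * R = 14.144^2 * 0.0449 = 8.9824 W
Step 3: Q_total = 67 * 8.9824 = 601.82 W
Step 4: m_dot = Q_total / (cp * dT) = 601.82 / (4186 * 16.41) = 0.008761 kg/s

0.008761 kg/s


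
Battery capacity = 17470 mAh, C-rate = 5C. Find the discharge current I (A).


Convert: capacity = 17470 mAh = 17.47 Ah
I = C_rate * capacity = 5 * 17.47 = 87.35 A

87.35 A


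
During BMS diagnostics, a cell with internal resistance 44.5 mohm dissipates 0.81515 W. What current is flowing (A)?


Convert: R = 44.5 mohm = 0.0445 ohm
I = sqrt(Q / R) = sqrt(0.81515 / 0.0445) = sqrt(18.318) = 4.280 A

4.280 A


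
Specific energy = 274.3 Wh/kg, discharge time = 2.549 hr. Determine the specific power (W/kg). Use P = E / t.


P_specific = E / t = 274.3 / 2.549 = 107.6 W/kg

107.6 W/kg


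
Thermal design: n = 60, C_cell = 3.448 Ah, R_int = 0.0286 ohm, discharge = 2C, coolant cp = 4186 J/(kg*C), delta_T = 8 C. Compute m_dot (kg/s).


Step 1: I = 2 * 3.448 = 6.896 A
Step 2: Q_cell = I^2 * R = 6.896^2 * 0.0286 = 1.3601 W
Step 3: Q_total = 60 * 1.3601 = 81.606 W
Step 4: m_dot = Q_total / (cp * dT) = 81.606 / (4186 * 8) = 0.002437 kg/s

0.002437 kg/s


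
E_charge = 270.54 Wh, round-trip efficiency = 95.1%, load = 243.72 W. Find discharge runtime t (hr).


Step 1: E_discharge = eta/100 * E_charge = 95.1/100 * 270.54 = 257.28 Wh
Step 2: t = E_discharge / P = 257.28 / 243.72 = 1.056 hr

1.056 hr


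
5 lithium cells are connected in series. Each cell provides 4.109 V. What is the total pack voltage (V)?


V_pack = n * V_cell = 5 * 4.109 = 20.545 V

20.545 V


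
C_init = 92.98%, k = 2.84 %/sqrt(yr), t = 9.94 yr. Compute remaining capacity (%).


sqrt(t) = sqrt(9.94) = 3.1528
C_final = 92.98 - 2.84 * 3.1528 = 84.03%

84.03%


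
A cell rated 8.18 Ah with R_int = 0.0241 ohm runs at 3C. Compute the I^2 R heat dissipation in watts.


Step 1: I = C_rate * capacity = 3 * 8.18 = 24.54 A
Step 2: Q = I^2 * R = 24.54^2 * 0.0241 = 602.21 * 0.0241 = 14.51 W

14.51 W


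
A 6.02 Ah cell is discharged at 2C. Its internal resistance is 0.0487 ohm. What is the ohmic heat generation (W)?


Step 1: I = C_rate * capacity = 2 * 6.02 = 12.04 A
Step 2: Q = I^2 * R = 12.04^2 * 0.0487 = 144.96 * 0.0487 = 7.060 W

7.060 W


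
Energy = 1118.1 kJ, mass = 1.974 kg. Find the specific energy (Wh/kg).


Convert: E = 1118.1 kJ = 310.58 Wh
ED = E / m = 310.58 / 1.974 = 157.3 Wh/kg

157.3 Wh/kg


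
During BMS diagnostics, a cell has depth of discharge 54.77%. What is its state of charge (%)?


SOC = 100 - DOD = 100 - 54.77 = 45.23%

45.23%


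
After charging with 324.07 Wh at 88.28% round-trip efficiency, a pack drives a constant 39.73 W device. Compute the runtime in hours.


Step 1: E_discharge = eta/100 * E_charge = 88.28/100 * 324.07 = 286.09 Wh
Step 2: t = E_discharge / P = 286.09 / 39.73 = 7.201 hr

7.201 hr


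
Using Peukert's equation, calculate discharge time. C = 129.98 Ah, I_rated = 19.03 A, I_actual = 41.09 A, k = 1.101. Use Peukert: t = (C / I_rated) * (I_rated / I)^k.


t_rated = C / I_rated = 129.98 / 19.03 = 6.8303 hr
(I_rated/I)^k = (0.46313)^1.101 = 0.42849
t = t_rated * (I_rated/I)^k = 6.8303 * 0.42849 = 2.927 hr

2.927 hr


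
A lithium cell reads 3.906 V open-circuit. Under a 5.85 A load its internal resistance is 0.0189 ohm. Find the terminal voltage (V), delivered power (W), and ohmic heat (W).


Step 1: V_terminal = OCV - I*R = 3.906 - 5.85 * 0.0189 = 3.7954 V
Step 2: P_out = V_terminal * I = 3.7954 * 5.85 = 22.20 W
Step 3: Q = I^2 * R = 5.85^2 * 0.0189 = 0.6468 W

V=3.7954 V, P=22.20 W, Q=0.6468 W


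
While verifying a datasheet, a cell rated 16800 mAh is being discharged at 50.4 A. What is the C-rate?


Convert: capacity = 16800 mAh = 16.8 Ah
Rearranging: C_rate = 50.4 / 16.8 = 3C

3C


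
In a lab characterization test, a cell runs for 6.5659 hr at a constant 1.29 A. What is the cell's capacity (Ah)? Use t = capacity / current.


C = I * t = 1.29 * 6.5659 = 8.470 Ah

8.470 Ah


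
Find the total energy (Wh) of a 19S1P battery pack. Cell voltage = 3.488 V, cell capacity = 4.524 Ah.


E = Ns * Vcell * Np * Ccell = 19 * 3.488 * 1 * 4.524 = 299.8 Wh

299.8 Wh


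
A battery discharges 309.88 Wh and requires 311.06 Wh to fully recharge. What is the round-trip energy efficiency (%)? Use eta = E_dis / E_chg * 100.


eta_e = E_dis / E_chg * 100 = 309.88 / 311.06 * 100 = 99.62%

99.62%


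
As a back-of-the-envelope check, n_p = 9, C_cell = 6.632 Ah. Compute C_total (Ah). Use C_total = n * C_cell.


C_total = 9 * 6.632 = 59.688 Ah

59.688 Ah


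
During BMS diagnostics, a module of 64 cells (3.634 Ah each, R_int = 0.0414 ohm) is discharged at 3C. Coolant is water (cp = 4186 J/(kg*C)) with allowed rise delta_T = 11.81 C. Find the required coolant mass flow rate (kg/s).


Step 1: I = 3 * 3.634 = 10.902 A
Step 2: Q_cell = I^2 * R = 10.902^2 * 0.0414 = 4.9205 W
Step 3: Q_total = 64 * 4.9205 = 314.91 W
Step 4: m_dot = Q_total / (cp * dT) = 314.91 / (4186 * 11.81) = 0.006370 kg/s

0.006370 kg/s


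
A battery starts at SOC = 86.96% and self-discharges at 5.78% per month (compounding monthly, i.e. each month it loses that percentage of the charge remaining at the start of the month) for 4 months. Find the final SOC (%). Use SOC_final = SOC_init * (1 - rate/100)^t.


Monthly retention factor = 1 - 5.78/100 = 0.9422
Over 4 months: factor^4 = 0.78808
SOC_final = 86.96 * 0.78808 = 68.53%

68.53%


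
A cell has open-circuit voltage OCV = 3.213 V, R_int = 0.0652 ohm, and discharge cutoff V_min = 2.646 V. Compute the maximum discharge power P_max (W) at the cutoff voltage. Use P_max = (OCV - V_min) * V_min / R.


dV = OCV - V_min = 0.567 V (so I_max = dV / R)
P_max = dV * V_min / R = 0.567 * 2.646 / 0.0652 = 23.01 W

23.01 W


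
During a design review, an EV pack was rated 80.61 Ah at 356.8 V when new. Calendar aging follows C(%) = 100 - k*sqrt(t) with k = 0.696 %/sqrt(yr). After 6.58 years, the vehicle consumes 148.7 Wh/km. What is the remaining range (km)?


Step 1: capacity retention = 100 - 0.696 * sqrt(6.58) = 100 - 0.696 * 2.5652 = 98.215%
Step 2: C_now = 80.61 * 98.215/100 = 79.171 Ah
Step 3: E_pack = V * C_now = 356.8 * 79.171 = 28248 Wh
Step 4: range = E_pack / consumption = 28248 / 148.7 = 190.0 km

190.0 km


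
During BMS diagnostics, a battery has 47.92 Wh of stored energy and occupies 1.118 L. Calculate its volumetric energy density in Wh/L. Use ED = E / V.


ED = E / V = 47.92 / 1.118 = 42.86 Wh/L

42.86 Wh/L


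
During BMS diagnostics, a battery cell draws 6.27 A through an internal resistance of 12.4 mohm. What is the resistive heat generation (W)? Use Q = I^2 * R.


Convert: R = 12.4 mohm = 0.0124 ohm
I^2 = 39.313
Q = 39.313 * 0.0124 = 0.4875 W

0.4875 W


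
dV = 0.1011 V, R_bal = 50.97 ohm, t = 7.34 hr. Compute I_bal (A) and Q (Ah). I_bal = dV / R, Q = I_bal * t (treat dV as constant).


First, Ohm's law: I_bal = 0.1011 V / 50.97 ohm = 0.0019835 A
Then Q = I * t = 0.0019835 A * 7.34 hr = 0.01456 Ah

I=0.0019835 A, Q=0.01456 Ah


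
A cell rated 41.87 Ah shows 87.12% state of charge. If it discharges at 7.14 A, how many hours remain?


Step 1: remaining = SOC/100 * C_total = 87.12/100 * 41.87 = 36.477 Ah
Step 2: t = remaining / I = 36.477 / 7.14 = 5.109 hr

5.109 hr


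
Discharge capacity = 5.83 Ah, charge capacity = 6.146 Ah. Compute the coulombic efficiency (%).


Coulombic efficiency = 5.83/6.146 * 100% = 94.86%

94.86%


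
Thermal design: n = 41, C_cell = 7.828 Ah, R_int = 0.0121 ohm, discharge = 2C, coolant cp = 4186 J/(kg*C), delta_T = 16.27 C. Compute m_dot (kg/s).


Step 1: I = 2 * 7.828 = 15.656 A
Step 2: Q_cell = I^2 * R = 15.656^2 * 0.0121 = 2.9658 W
Step 3: Q_total = 41 * 2.9658 = 121.6 W
Step 4: m_dot = Q_total / (cp * dT) = 121.6 / (4186 * 16.27) = 0.001785 kg/s

0.001785 kg/s


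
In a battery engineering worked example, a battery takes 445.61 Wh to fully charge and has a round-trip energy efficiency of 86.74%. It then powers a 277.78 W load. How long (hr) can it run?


Step 1: E_discharge = eta/100 * E_charge = 86.74/100 * 445.61 = 386.52 Wh
Step 2: t = E_discharge / P = 386.52 / 277.78 = 1.391 hr

1.391 hr


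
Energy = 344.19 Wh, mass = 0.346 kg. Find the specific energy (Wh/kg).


ED = E / m = 344.19 / 0.346 = 994.8 Wh/kg

994.8 Wh/kg


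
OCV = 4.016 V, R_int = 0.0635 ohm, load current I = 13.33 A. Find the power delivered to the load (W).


Step 1: V_terminal = OCV - I*R = 4.016 - 13.33 * 0.0635 = 3.1695 V
Step 2: P_out = V_terminal * I = 3.1695 * 13.33 = 42.25 W

42.25 W


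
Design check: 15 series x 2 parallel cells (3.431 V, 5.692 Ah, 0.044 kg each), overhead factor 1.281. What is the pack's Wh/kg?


Step 1: V_pack = 15 * 3.431 = 51.465 V
Step 2: C_pack = 2 * 5.692 = 11.384 Ah
Step 3: E_pack = V_pack * C_pack = 51.465 * 11.384 = 585.88 Wh
Step 4: m_pack = 15 * 2 * 0.044 * 1.281 = 1.6909 kg
Step 5: ED = E_pack / m_pack = 585.88 / 1.6909 = 346.5 Wh/kg

346.5 Wh/kg


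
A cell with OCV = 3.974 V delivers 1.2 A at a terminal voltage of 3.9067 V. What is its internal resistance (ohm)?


R = (OCV - V) / I = (3.974 - 3.9067) / 1.2 = 0.05608 ohm

0.05608 ohm


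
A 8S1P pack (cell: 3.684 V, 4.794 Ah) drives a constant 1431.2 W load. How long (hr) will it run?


Step 1: E_pack = Ns * V_cell * Np * C_cell = 8 * 3.684 * 1 * 4.794 = 141.29 Wh
Step 2: t = E_pack / P = 141.29 / 1431.2 = 0.09872 hr

0.09872 hr


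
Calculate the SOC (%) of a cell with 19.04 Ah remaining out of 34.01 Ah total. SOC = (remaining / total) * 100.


SOC = (remaining / total) * 100 = (19.04 / 34.01) * 100 = 55.98%

55.98%


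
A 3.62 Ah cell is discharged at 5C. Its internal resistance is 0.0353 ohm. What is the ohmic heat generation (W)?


Step 1: I = C_rate * capacity = 5 * 3.62 = 18.1 A
Step 2: Q = I^2 * R = 18.1^2 * 0.0353 = 327.61 * 0.0353 = 11.56 W

11.56 W


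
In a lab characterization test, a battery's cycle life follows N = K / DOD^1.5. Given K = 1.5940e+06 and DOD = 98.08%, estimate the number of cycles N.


Step 1: DOD^1.5 = 98.08^1.5 = 971.34
Step 2: N = 1.5940e+06 / 971.34 = 1641 cycles

1641 cycles


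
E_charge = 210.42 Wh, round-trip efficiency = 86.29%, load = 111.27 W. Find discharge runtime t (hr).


Step 1: E_discharge = eta/100 * E_charge = 86.29/100 * 210.42 = 181.57 Wh
Step 2: t = E_discharge / P = 181.57 / 111.27 = 1.632 hr

1.632 hr


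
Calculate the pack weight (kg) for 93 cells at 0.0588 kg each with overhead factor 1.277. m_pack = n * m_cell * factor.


Cell mass sum = 93 * 0.0588 = 5.4684 kg
With overhead 1.277: m_pack = 5.4684 * 1.277 = 6.983 kg

6.983 kg


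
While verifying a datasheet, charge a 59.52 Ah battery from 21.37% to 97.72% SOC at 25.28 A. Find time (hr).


delta_Ah = 59.52 * (97.72 - 21.37) / 100 = 45.444 Ah
t = delta_Ah / I = 45.444 / 25.28 = 1.798 hr

1.798 hr


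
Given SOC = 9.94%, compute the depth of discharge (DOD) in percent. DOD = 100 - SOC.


DOD = 100 - SOC = 100 - 9.94 = 90.06%

90.06%


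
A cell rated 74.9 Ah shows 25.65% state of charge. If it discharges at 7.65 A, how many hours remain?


Step 1: remaining = SOC/100 * C_total = 25.65/100 * 74.9 = 19.212 Ah
Step 2: t = remaining / I = 19.212 / 7.65 = 2.511 hr

2.511 hr


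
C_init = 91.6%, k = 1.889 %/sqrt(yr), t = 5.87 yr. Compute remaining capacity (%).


sqrt(t) = sqrt(5.87) = 2.4228
C_final = 91.6 - 1.889 * 2.4228 = 87.02%

87.02%


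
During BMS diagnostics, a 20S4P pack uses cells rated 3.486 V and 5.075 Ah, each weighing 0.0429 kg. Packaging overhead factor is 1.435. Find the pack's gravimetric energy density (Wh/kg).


Step 1: V_pack = 20 * 3.486 = 69.72 V
Step 2: C_pack = 4 * 5.075 = 20.3 Ah
Step 3: E_pack = V_pack * C_pack = 69.72 * 20.3 = 1415.3 Wh
Step 4: m_pack = 20 * 4 * 0.0429 * 1.435 = 4.9249 kg
Step 5: ED = E_pack / m_pack = 1415.3 / 4.9249 = 287.4 Wh/kg

287.4 Wh/kg


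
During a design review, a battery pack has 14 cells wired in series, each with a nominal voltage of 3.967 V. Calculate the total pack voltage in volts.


V_pack = n * V_cell = 14 * 3.967 = 55.538 V

55.538 V


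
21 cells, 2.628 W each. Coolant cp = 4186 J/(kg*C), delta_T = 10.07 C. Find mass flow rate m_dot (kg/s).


Step 1: Total heat Q = 21 * 2.628 W = 55.188 W
Step 2: denom = cp * dT = 4186 * 10.07 = 42153
Step 3: m_dot = 55.188 / 42153 = 0.001309 kg/s

0.001309 kg/s


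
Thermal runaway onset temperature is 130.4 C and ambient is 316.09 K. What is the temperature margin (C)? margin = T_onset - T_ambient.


Convert: T_ambient = 316.09 K = 42.94 C
margin = 130.4 - 42.94 = 87.46 C

87.46 C


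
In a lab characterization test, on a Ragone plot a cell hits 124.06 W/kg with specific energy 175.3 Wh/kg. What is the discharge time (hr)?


t = E / P = 175.3 / 124.06 = 1.413 hr

1.413 hr


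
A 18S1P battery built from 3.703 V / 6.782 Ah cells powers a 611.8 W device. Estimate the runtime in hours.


Step 1: E_pack = Ns * V_cell * Np * C_cell = 18 * 3.703 * 1 * 6.782 = 452.05 Wh
Step 2: t = E_pack / P = 452.05 / 611.8 = 0.7389 hr

0.7389 hr


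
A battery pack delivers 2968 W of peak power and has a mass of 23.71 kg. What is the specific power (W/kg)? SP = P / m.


Specific power = 2968 W / 23.71 kg = 125.2 W/kg

125.2 W/kg


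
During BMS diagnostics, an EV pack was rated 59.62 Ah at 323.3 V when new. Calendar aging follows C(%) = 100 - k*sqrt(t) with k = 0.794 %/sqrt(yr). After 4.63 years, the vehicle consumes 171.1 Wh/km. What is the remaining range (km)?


Step 1: capacity retention = 100 - 0.794 * sqrt(4.63) = 100 - 0.794 * 2.1517 = 98.292%
Step 2: C_now = 59.62 * 98.292/100 = 58.602 Ah
Step 3: E_pack = V * C_now = 323.3 * 58.602 = 18946 Wh
Step 4: range = E_pack / consumption = 18946 / 171.1 = 110.7 km

110.7 km


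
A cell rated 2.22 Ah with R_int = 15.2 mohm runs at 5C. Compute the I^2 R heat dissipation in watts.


Convert: R = 15.2 mohm = 0.0152 ohm
Step 1: I = C_rate * capacity = 5 * 2.22 = 11.1 A
Step 2: Q = I^2 * R = 11.1^2 * 0.0152 = 123.21 * 0.0152 = 1.873 W

1.873 W


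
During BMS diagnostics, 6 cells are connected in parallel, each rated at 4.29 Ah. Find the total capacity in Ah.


Parallel capacities add: 6 * 4.29 Ah = 25.74 Ah

25.74 Ah


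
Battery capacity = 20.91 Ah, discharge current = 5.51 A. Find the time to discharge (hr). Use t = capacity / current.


Runtime = 20.91 Ah / 5.51 A = 3.795 hr

3.795 hr


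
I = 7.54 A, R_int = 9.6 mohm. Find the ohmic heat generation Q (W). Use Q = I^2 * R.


Convert: R = 9.6 mohm = 0.0096 ohm
Q = I^2 * R = 7.54^2 * 0.0096 = 0.5458 W

0.5458 W


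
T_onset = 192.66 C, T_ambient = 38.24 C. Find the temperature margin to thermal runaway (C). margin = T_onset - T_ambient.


margin = T_onset - T_ambient = 192.66 - 38.24 = 154.42 C

154.42 C


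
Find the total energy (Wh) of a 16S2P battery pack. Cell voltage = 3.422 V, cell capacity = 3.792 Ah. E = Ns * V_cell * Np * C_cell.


V_pack = 16 * 3.422 = 54.752 V
C_pack = 2 * 3.792 = 7.584 Ah
E = V_pack * C_pack = 54.752 * 7.584 = 415.2 Wh

415.2 Wh


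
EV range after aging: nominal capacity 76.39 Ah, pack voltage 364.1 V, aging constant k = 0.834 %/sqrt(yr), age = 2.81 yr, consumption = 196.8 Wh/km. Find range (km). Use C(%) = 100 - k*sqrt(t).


Step 1: capacity retention = 100 - 0.834 * sqrt(2.81) = 100 - 0.834 * 1.6763 = 98.602%
Step 2: C_now = 76.39 * 98.602/100 = 75.322 Ah
Step 3: E_pack = V * C_now = 364.1 * 75.322 = 27425 Wh
Step 4: range = E_pack / consumption = 27425 / 196.8 = 139.4 km

139.4 km


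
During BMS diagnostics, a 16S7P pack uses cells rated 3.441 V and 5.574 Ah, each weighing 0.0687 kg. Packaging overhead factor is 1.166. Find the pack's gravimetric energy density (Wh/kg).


Step 1: V_pack = 16 * 3.441 = 55.056 V
Step 2: C_pack = 7 * 5.574 = 39.018 Ah
Step 3: E_pack = V_pack * C_pack = 55.056 * 39.018 = 2148.2 Wh
Step 4: m_pack = 16 * 7 * 0.0687 * 1.166 = 8.9717 kg
Step 5: ED = E_pack / m_pack = 2148.2 / 8.9717 = 239.4 Wh/kg

239.4 Wh/kg


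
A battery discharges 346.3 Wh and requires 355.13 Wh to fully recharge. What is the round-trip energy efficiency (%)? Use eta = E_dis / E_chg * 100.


Round-trip efficiency = 346.3/355.13 * 100% = 97.51%

97.51%


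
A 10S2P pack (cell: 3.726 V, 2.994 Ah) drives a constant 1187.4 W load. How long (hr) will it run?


Step 1: E_pack = Ns * V_cell * Np * C_cell = 10 * 3.726 * 2 * 2.994 = 223.11 Wh
Step 2: t = E_pack / P = 223.11 / 1187.4 = 0.1879 hr

0.1879 hr


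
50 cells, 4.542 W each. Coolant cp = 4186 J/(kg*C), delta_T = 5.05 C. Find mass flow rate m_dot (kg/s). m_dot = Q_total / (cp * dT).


Q_total = 50 * 4.542 = 227.1 W
m_dot = Q_total / (cp * dT) = 227.1 / (4186 * 5.05) = 0.01074 kg/s

0.01074 kg/s


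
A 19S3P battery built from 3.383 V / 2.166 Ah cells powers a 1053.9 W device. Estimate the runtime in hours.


Step 1: E_pack = Ns * V_cell * Np * C_cell = 19 * 3.383 * 3 * 2.166 = 417.67 Wh
Step 2: t = E_pack / P = 417.67 / 1053.9 = 0.3963 hr

0.3963 hr


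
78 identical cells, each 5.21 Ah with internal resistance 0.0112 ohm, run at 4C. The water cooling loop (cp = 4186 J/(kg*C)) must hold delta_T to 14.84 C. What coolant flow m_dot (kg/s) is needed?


Step 1: I = 4 * 5.21 = 20.84 A
Step 2: Q_cell = I^2 * R = 20.84^2 * 0.0112 = 4.8642 W
Step 3: Q_total = 78 * 4.8642 = 379.41 W
Step 4: m_dot = Q_total / (cp * dT) = 379.41 / (4186 * 14.84) = 0.006108 kg/s

0.006108 kg/s


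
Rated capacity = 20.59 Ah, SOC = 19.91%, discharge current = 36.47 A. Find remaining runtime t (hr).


Step 1: remaining = SOC/100 * C_total = 19.91/100 * 20.59 = 4.0995 Ah
Step 2: t = remaining / I = 4.0995 / 36.47 = 0.1124 hr

0.1124 hr


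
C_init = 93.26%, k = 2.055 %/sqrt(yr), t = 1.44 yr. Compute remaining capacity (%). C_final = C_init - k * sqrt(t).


Step 1: sqrt(1.44 yr) = 1.2
Step 2: drop = 2.055 * 1.2 = 2.466
Step 3: C_final = 93.26 - 2.466 = 90.79%

90.79%


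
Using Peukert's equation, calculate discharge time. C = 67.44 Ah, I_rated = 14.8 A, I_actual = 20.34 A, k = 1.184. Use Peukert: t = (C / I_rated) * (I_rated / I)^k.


t_rated = C / I_rated = 67.44 / 14.8 = 4.5568 hr
(I_rated/I)^k = (0.72763)^1.184 = 0.68628
t = t_rated * (I_rated/I)^k = 4.5568 * 0.68628 = 3.127 hr

3.127 hr


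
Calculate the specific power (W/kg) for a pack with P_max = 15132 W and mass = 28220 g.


Convert: m = 28220 g = 28.22 kg
SP = P / m = 15132 / 28.22 = 536.2 W/kg

536.2 W/kg


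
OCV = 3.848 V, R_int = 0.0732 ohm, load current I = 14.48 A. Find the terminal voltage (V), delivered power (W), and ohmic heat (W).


Step 1: V_terminal = OCV - I*R = 3.848 - 14.48 * 0.0732 = 2.7881 V
Step 2: P_out = V_terminal * I = 2.7881 * 14.48 = 40.37 W
Step 3: Q = I^2 * R = 14.48^2 * 0.0732 = 15.35 W

V=2.7881 V, P=40.37 W, Q=15.35 W


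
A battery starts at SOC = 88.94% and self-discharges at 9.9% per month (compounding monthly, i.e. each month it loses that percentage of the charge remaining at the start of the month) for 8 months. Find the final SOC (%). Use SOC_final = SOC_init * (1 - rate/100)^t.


Monthly retention factor = 1 - 9.9/100 = 0.901
Over 8 months: factor^8 = 0.43431
SOC_final = 88.94 * 0.43431 = 38.63%

38.63%


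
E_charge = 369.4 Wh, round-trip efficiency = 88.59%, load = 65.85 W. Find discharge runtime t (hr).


Step 1: E_discharge = eta/100 * E_charge = 88.59/100 * 369.4 = 327.25 Wh
Step 2: t = E_discharge / P = 327.25 / 65.85 = 4.970 hr

4.970 hr


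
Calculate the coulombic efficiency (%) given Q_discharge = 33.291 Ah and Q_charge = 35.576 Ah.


Coulombic efficiency = 33.291/35.576 * 100% = 93.58%

93.58%


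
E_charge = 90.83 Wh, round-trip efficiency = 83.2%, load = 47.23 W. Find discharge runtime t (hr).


Step 1: E_discharge = eta/100 * E_charge = 83.2/100 * 90.83 = 75.571 Wh
Step 2: t = E_discharge / P = 75.571 / 47.23 = 1.600 hr

1.600 hr


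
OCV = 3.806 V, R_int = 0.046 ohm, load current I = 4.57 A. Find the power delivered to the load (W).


Step 1: V_terminal = OCV - I*R = 3.806 - 4.57 * 0.046 = 3.5958 V
Step 2: P_out = V_terminal * I = 3.5958 * 4.57 = 16.43 W

16.43 W


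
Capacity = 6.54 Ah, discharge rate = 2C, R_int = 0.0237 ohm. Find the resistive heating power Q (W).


Step 1: I = C_rate * capacity = 2 * 6.54 = 13.08 A
Step 2: Q = I^2 * R = 13.08^2 * 0.0237 = 171.09 * 0.0237 = 4.055 W

4.055 W


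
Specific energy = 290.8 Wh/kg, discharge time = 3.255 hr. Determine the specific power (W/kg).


P_specific = E / t = 290.8 / 3.255 = 89.34 W/kg

89.34 W/kg


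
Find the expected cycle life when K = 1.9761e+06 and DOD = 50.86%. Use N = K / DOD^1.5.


DOD^1.5 = 362.71
N = K / DOD^1.5 = 1.9761e+06 / 362.71 = 5448

5448 cycles


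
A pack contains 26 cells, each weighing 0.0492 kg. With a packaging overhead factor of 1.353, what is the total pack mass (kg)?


m_pack = n * m_cell * overhead = 26 * 0.0492 * 1.353 = 1.731 kg

1.731 kg


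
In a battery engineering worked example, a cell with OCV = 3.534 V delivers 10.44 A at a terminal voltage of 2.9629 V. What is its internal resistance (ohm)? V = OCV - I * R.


R = (OCV - V) / I = (3.534 - 2.9629) / 10.44 = 0.05470 ohm

0.05470 ohm


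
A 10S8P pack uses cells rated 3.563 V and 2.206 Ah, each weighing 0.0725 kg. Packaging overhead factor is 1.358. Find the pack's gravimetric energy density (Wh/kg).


Step 1: V_pack = 10 * 3.563 = 35.63 V
Step 2: C_pack = 8 * 2.206 = 17.648 Ah
Step 3: E_pack = V_pack * C_pack = 35.63 * 17.648 = 628.8 Wh
Step 4: m_pack = 10 * 8 * 0.0725 * 1.358 = 7.8764 kg
Step 5: ED = E_pack / m_pack = 628.8 / 7.8764 = 79.83 Wh/kg

79.83 Wh/kg


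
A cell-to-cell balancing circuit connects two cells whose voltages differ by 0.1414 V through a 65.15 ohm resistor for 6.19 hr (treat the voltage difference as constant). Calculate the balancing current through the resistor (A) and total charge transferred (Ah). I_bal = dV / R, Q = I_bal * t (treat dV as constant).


I_bal = dV / R = 0.1414 / 65.15 = 0.0021704 A
Q = I_bal * t = 0.0021704 * 6.19 = 0.01343 Ah

I=0.0021704 A, Q=0.01343 Ah


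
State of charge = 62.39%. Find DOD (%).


Complement of SOC: DOD = 100% - 62.39% = 37.61%

37.61%


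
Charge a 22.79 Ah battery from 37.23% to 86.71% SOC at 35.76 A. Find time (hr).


Step 1: dSOC = 86.71% - 37.23% = 49.48%
Step 2: delta_Ah = 22.79 * 49.48 / 100 = 11.276 Ah
Step 3: t = 11.276 / 35.76 = 0.3153 hr

0.3153 hr


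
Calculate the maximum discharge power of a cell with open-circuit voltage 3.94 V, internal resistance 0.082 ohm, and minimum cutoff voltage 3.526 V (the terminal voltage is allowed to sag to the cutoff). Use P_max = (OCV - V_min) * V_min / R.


P_max = (OCV - V_min) * V_min / R = (3.94 - 3.526) * 3.526 / 0.082 = 0.414 * 3.526 / 0.082 = 17.80 W

17.80 W


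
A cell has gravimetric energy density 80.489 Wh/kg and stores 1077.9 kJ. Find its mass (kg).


Convert: E = 1077.9 kJ = 299.42 Wh
m = E / ED = 299.42 / 80.489 = 3.720 kg

3.720 kg


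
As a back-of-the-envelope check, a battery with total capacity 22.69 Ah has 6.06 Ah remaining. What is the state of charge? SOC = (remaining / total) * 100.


SOC% = 6.06 / 22.69 * 100 = 26.71%

26.71%


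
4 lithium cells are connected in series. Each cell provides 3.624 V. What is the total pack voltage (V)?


V_pack = n * V_cell = 4 * 3.624 = 14.496 V

14.496 V


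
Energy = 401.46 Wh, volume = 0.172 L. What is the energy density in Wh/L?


ED = E / V = 401.46 / 0.172 = 2334 Wh/L

2334 Wh/L


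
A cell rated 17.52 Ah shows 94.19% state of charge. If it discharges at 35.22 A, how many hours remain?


Step 1: remaining = SOC/100 * C_total = 94.19/100 * 17.52 = 16.502 Ah
Step 2: t = remaining / I = 16.502 / 35.22 = 0.4685 hr

0.4685 hr


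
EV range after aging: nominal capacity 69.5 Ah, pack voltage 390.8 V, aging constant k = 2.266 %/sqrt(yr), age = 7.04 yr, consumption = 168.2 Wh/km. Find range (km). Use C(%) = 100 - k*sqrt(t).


Step 1: capacity retention = 100 - 2.266 * sqrt(7.04) = 100 - 2.266 * 2.6533 = 93.988%
Step 2: C_now = 69.5 * 93.988/100 = 65.322 Ah
Step 3: E_pack = V * C_now = 390.8 * 65.322 = 25528 Wh
Step 4: range = E_pack / consumption = 25528 / 168.2 = 151.8 km

151.8 km


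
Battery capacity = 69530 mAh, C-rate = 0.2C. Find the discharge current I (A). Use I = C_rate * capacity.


Convert: capacity = 69530 mAh = 69.53 Ah
At 0.2C: I = 0.2 * 69.53 Ah = 13.906 A

13.906 A


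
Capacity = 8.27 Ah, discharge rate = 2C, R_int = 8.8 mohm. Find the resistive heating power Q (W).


Convert: R = 8.8 mohm = 0.0088 ohm
Step 1: I = C_rate * capacity = 2 * 8.27 = 16.54 A
Step 2: Q = I^2 * R = 16.54^2 * 0.0088 = 273.57 * 0.0088 = 2.407 W

2.407 W


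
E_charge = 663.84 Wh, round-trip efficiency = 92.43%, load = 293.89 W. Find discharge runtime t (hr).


Step 1: E_discharge = eta/100 * E_charge = 92.43/100 * 663.84 = 613.59 Wh
Step 2: t = E_discharge / P = 613.59 / 293.89 = 2.088 hr

2.088 hr


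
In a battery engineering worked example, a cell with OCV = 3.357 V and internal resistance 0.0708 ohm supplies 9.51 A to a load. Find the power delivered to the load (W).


Step 1: V_terminal = OCV - I*R = 3.357 - 9.51 * 0.0708 = 2.6837 V
Step 2: P_out = V_terminal * I = 2.6837 * 9.51 = 25.52 W

25.52 W


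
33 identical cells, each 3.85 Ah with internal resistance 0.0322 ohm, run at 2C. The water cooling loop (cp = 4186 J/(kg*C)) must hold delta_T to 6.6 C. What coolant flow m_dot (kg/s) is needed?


Step 1: I = 2 * 3.85 = 7.7 A
Step 2: Q_cell = I^2 * R = 7.7^2 * 0.0322 = 1.9091 W
Step 3: Q_total = 33 * 1.9091 = 63 W
Step 4: m_dot = Q_total / (cp * dT) = 63 / (4186 * 6.6) = 0.002280 kg/s

0.002280 kg/s


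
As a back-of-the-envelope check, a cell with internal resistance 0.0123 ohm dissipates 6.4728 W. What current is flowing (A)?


I = sqrt(Q / R) = sqrt(6.4728 / 0.0123) = sqrt(526.24) = 22.94 A

22.94 A


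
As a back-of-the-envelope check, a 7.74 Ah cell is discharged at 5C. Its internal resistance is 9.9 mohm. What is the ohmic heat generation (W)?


Convert: R = 9.9 mohm = 0.0099 ohm
Step 1: I = C_rate * capacity = 5 * 7.74 = 38.7 A
Step 2: Q = I^2 * R = 38.7^2 * 0.0099 = 1497.7 * 0.0099 = 14.83 W

14.83 W


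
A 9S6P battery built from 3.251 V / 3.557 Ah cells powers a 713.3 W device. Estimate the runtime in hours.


Step 1: E_pack = Ns * V_cell * Np * C_cell = 9 * 3.251 * 6 * 3.557 = 624.45 Wh
Step 2: t = E_pack / P = 624.45 / 713.3 = 0.8754 hr

0.8754 hr


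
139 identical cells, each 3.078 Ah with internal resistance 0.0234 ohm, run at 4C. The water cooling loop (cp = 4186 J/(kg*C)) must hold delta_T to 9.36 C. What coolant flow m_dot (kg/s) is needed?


Step 1: I = 4 * 3.078 = 12.312 A
Step 2: Q_cell = I^2 * R = 12.312^2 * 0.0234 = 3.5471 W
Step 3: Q_total = 139 * 3.5471 = 493.05 W
Step 4: m_dot = Q_total / (cp * dT) = 493.05 / (4186 * 9.36) = 0.01258 kg/s

0.01258 kg/s


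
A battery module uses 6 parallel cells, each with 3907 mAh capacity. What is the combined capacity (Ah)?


Convert: C_cell = 3907 mAh = 3.907 Ah
C_total = 6 * 3.907 = 23.442 Ah

23.442 Ah


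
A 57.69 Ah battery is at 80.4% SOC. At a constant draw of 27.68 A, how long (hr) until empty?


Step 1: remaining = SOC/100 * C_total = 80.4/100 * 57.69 = 46.383 Ah
Step 2: t = remaining / I = 46.383 / 27.68 = 1.676 hr

1.676 hr


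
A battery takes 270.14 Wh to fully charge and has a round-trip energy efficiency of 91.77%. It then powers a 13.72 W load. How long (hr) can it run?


Step 1: E_discharge = eta/100 * E_charge = 91.77/100 * 270.14 = 247.91 Wh
Step 2: t = E_discharge / P = 247.91 / 13.72 = 18.07 hr

18.07 hr


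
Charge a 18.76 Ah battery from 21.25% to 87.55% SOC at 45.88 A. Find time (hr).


delta_Ah = 18.76 * (87.55 - 21.25) / 100 = 12.438 Ah
t = delta_Ah / I = 12.438 / 45.88 = 0.2711 hr

0.2711 hr


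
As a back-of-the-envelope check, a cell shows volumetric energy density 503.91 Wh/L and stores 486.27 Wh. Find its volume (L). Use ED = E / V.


V = E / ED = 486.27 / 503.91 = 0.9650 L

0.9650 L


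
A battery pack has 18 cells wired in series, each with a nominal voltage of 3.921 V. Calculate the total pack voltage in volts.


Series voltages add: 18 * 3.921 V = 70.578 V

70.578 V


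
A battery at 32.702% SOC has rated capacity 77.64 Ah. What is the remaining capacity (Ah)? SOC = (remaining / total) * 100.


remaining = SOC / 100 * total = 32.702 / 100 * 77.64 = 25.39 Ah

25.39 Ah


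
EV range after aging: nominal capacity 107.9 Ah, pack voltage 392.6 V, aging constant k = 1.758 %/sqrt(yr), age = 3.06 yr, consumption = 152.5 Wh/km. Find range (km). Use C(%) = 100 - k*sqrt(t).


Step 1: capacity retention = 100 - 1.758 * sqrt(3.06) = 100 - 1.758 * 1.7493 = 96.925%
Step 2: C_now = 107.9 * 96.925/100 = 104.58 Ah
Step 3: E_pack = V * C_now = 392.6 * 104.58 = 41058 Wh
Step 4: range = E_pack / consumption = 41058 / 152.5 = 269.2 km

269.2 km


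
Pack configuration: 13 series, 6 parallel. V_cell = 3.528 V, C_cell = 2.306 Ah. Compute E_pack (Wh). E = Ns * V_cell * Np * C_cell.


E = Ns * Vcell * Np * Ccell = 13 * 3.528 * 6 * 2.306 = 634.6 Wh

634.6 Wh


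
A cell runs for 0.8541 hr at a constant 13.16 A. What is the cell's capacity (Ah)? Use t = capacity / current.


C = I * t = 13.16 * 0.8541 = 11.24 Ah

11.24 Ah


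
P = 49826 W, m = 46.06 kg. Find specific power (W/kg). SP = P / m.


Specific power = 49826 W / 46.06 kg = 1082 W/kg

1082 W/kg


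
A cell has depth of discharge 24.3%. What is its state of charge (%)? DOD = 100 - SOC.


SOC = 100 - DOD = 100 - 24.3 = 75.7%

75.7%


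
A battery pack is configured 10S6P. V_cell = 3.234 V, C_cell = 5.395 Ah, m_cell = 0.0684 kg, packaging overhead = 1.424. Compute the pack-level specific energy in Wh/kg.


Step 1: V_pack = 10 * 3.234 = 32.34 V
Step 2: C_pack = 6 * 5.395 = 32.37 Ah
Step 3: E_pack = V_pack * C_pack = 32.34 * 32.37 = 1046.8 Wh
Step 4: m_pack = 10 * 6 * 0.0684 * 1.424 = 5.8441 kg
Step 5: ED = E_pack / m_pack = 1046.8 / 5.8441 = 179.1 Wh/kg

179.1 Wh/kg


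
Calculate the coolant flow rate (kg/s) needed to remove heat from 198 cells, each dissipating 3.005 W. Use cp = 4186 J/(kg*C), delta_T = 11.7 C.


Q_total = 198 * 3.005 = 594.99 W
m_dot = Q_total / (cp * dT) = 594.99 / (4186 * 11.7) = 0.01215 kg/s

0.01215 kg/s


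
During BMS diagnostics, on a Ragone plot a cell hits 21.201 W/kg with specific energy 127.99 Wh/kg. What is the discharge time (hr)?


t = E / P = 127.99 / 21.201 = 6.037 hr

6.037 hr


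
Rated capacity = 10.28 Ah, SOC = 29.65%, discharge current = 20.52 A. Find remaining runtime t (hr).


Step 1: remaining = SOC/100 * C_total = 29.65/100 * 10.28 = 3.048 Ah
Step 2: t = remaining / I = 3.048 / 20.52 = 0.1485 hr

0.1485 hr


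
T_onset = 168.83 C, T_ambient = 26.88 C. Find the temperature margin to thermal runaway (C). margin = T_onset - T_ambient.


Safety margin = 168.83 C - 26.88 C = 141.95 C

141.95 C


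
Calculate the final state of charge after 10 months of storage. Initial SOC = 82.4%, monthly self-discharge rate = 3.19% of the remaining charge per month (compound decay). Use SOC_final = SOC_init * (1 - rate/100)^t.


decay = (1 - 3.19/100)^10 = 0.72311
SOC_final = 82.4 * 0.72311 = 59.58%

59.58%


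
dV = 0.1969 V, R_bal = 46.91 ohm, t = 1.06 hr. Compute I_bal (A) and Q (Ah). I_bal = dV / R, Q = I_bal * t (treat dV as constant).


First, Ohm's law: I_bal = 0.1969 V / 46.91 ohm = 0.0041974 A
Then Q = I * t = 0.0041974 A * 1.06 hr = 0.004449 Ah

I=0.0041974 A, Q=0.004449 Ah


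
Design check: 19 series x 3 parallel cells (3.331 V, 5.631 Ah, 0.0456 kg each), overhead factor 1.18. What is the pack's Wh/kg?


Step 1: V_pack = 19 * 3.331 = 63.289 V
Step 2: C_pack = 3 * 5.631 = 16.893 Ah
Step 3: E_pack = V_pack * C_pack = 63.289 * 16.893 = 1069.1 Wh
Step 4: m_pack = 19 * 3 * 0.0456 * 1.18 = 3.0671 kg
Step 5: ED = E_pack / m_pack = 1069.1 / 3.0671 = 348.6 Wh/kg

348.6 Wh/kg


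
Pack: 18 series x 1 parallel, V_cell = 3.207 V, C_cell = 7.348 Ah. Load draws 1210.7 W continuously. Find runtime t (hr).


Step 1: E_pack = Ns * V_cell * Np * C_cell = 18 * 3.207 * 1 * 7.348 = 424.17 Wh
Step 2: t = E_pack / P = 424.17 / 1210.7 = 0.3504 hr

0.3504 hr


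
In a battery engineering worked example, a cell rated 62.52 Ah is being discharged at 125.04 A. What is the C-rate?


Rearranging: C_rate = 125.04 / 62.52 = 2C

2C


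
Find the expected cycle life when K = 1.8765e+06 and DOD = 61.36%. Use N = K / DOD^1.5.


DOD^1.5 = 480.65
N = K / DOD^1.5 = 1.8765e+06 / 480.65 = 3904

3904 cycles


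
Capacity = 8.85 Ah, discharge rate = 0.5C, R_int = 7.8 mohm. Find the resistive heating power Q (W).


Convert: R = 7.8 mohm = 0.0078 ohm
Step 1: I = C_rate * capacity = 0.5 * 8.85 = 4.425 A
Step 2: Q = I^2 * R = 4.425^2 * 0.0078 = 19.581 * 0.0078 = 0.1527 W

0.1527 W


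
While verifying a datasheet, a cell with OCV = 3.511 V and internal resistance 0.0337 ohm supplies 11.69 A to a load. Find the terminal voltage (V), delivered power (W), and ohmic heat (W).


Step 1: V_terminal = OCV - I*R = 3.511 - 11.69 * 0.0337 = 3.117 V
Step 2: P_out = V_terminal * I = 3.117 * 11.69 = 36.44 W
Step 3: Q = I^2 * R = 11.69^2 * 0.0337 = 4.605 W

V=3.117 V, P=36.44 W, Q=4.605 W


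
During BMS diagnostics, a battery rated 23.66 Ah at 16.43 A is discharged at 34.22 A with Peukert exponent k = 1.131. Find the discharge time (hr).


Step 1: t_rated = C / I_rated = 23.66 / 16.43 = 1.44 hr
Step 2: ratio = 16.43 / 34.22 = 0.48013
Step 3: ratio^k = 0.48013^1.131 = 0.43613
Step 4: t = t_rated * ratio^k = 1.44 * 0.43613 = 0.6280 hr

0.6280 hr


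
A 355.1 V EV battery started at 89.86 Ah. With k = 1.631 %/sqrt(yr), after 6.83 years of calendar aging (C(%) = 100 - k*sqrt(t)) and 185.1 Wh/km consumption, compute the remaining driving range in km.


Step 1: capacity retention = 100 - 1.631 * sqrt(6.83) = 100 - 1.631 * 2.6134 = 95.738%
Step 2: C_now = 89.86 * 95.738/100 = 86.03 Ah
Step 3: E_pack = V * C_now = 355.1 * 86.03 = 30549 Wh
Step 4: range = E_pack / consumption = 30549 / 185.1 = 165.0 km

165.0 km


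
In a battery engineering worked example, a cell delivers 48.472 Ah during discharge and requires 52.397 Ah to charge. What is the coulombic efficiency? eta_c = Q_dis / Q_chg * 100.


Coulombic efficiency = 48.472/52.397 * 100% = 92.51%

92.51%


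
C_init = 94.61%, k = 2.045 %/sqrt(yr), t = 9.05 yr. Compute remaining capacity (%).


Step 1: sqrt(9.05 yr) = 3.0083
Step 2: drop = 2.045 * 3.0083 = 6.152
Step 3: C_final = 94.61 - 6.152 = 88.46%

88.46%


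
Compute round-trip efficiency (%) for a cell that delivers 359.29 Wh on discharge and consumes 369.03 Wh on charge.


Round-trip efficiency = 359.29/369.03 * 100% = 97.36%

97.36%


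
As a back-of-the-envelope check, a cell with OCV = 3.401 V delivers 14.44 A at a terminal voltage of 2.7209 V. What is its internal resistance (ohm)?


R = (OCV - V) / I = (3.401 - 2.7209) / 14.44 = 0.04710 ohm

0.04710 ohm


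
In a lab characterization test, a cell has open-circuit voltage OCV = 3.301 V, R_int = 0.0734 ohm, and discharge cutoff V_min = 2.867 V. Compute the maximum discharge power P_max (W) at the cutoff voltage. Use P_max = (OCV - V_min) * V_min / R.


P_max = (OCV - V_min) * V_min / R = (3.301 - 2.867) * 2.867 / 0.0734 = 0.434 * 2.867 / 0.0734 = 16.95 W

16.95 W


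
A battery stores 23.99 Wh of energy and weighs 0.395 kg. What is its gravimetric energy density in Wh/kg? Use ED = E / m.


ED = E / m = 23.99 / 0.395 = 60.73 Wh/kg

60.73 Wh/kg


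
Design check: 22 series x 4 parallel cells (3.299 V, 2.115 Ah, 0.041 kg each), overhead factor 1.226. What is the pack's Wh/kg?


Step 1: V_pack = 22 * 3.299 = 72.578 V
Step 2: C_pack = 4 * 2.115 = 8.46 Ah
Step 3: E_pack = V_pack * C_pack = 72.578 * 8.46 = 614.01 Wh
Step 4: m_pack = 22 * 4 * 0.041 * 1.226 = 4.4234 kg
Step 5: ED = E_pack / m_pack = 614.01 / 4.4234 = 138.8 Wh/kg

138.8 Wh/kg


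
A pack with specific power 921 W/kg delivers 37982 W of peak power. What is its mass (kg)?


m = P / SP = 37982 / 921 = 41.24 kg

41.24 kg


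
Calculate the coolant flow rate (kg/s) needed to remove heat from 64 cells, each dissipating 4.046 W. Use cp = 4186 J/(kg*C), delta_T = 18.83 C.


Step 1: Total heat Q = 64 * 4.046 W = 258.94 W
Step 2: denom = cp * dT = 4186 * 18.83 = 78822
Step 3: m_dot = 258.94 / 78822 = 0.003285 kg/s

0.003285 kg/s


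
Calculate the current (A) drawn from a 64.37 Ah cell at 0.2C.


At 0.2C: I = 0.2 * 64.37 Ah = 12.874 A

12.874 A


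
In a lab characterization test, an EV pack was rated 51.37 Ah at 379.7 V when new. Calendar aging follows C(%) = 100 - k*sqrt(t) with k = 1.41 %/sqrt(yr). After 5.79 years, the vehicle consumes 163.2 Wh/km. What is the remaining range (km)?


Step 1: capacity retention = 100 - 1.41 * sqrt(5.79) = 100 - 1.41 * 2.4062 = 96.607%
Step 2: C_now = 51.37 * 96.607/100 = 49.627 Ah
Step 3: E_pack = V * C_now = 379.7 * 49.627 = 18843 Wh
Step 4: range = E_pack / consumption = 18843 / 163.2 = 115.5 km

115.5 km


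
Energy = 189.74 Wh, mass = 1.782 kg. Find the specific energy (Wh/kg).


Specific energy = 189.74 Wh / 1.782 kg = 106.5 Wh/kg

106.5 Wh/kg


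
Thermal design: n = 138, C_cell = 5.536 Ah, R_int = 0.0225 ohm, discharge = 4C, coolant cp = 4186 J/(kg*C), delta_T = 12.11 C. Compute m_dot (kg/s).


Step 1: I = 4 * 5.536 = 22.144 A
Step 2: Q_cell = I^2 * R = 22.144^2 * 0.0225 = 11.033 W
Step 3: Q_total = 138 * 11.033 = 1522.6 W
Step 4: m_dot = Q_total / (cp * dT) = 1522.6 / (4186 * 12.11) = 0.03004 kg/s

0.03004 kg/s


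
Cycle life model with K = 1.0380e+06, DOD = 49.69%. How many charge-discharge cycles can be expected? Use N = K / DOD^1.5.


DOD^1.5 = 350.27
N = K / DOD^1.5 = 1.0380e+06 / 350.27 = 2963

2963 cycles


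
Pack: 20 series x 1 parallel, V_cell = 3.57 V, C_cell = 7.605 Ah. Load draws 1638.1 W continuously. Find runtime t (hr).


Step 1: E_pack = Ns * V_cell * Np * C_cell = 20 * 3.57 * 1 * 7.605 = 543 Wh
Step 2: t = E_pack / P = 543 / 1638.1 = 0.3315 hr

0.3315 hr
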